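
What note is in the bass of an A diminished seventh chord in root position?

A diminished seventh is A–C–Eb–Gb. Root position places the root in the bass: A.

A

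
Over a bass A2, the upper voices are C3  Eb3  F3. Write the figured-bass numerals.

The notes A, C, Eb, F stack in thirds as F–A–C–Eb — an F dominant seventh chord. The bass A is the third, so this is first inversion: figured 6/5.

6/5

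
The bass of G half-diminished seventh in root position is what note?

G

In root position the root is lowest. For G half-diminished seventh (G–Bb–Db–F) that is G.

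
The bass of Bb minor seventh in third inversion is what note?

Bb minor seventh is Bb–Db–F–Ab. Third inversion places the seventh in the bass: Ab.

Ab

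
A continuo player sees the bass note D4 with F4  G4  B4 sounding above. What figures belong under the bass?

The notes D, F, G, B stack in thirds as G–B–D–F — a G dominant seventh chord. The bass D is the fifth, so this is second inversion: figured 4/3.

4/3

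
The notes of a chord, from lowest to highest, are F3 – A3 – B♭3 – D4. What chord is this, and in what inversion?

The pitch classes F, A, Bb, D arrange in thirds as Bb–D–F–A: a Bb major seventh chord.
The lowest note is F, the fifth of the chord, so this is second inversion (figured bass 4/3).

Bb major seventh, second inversion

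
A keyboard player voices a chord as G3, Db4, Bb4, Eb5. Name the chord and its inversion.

The distinct note names are G, Db, Bb, Eb. Stacked in thirds they read Eb–G–Bb–Db, which is a dominant seventh chord on Eb.
The lowest note is G, the third of the chord, so this is first inversion (figured bass 6/5).

Eb dominant seventh, first inversion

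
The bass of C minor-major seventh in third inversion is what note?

In third inversion the seventh is lowest. For C minor-major seventh (C–Eb–G–B) that is B.

B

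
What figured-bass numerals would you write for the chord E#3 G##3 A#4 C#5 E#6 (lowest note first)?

The notes E#, G##, A#, C# stack in thirds as A#–C#–E#–G## — an A# minor-major seventh chord. The bass E# is the fifth, so this is second inversion: figured 4/3.

4/3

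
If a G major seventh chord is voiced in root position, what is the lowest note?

The root of G major seventh (G–B–D–F#) is G; that is the bass in root position.

G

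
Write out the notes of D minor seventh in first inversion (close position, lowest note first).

Spelling D minor seventh: D–F–A–C. In first inversion the third is bass, giving F, A, C, D from the bottom.

F, A, C, D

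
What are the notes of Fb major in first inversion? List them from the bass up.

Ab, Cb, Fb

The chord tones are Fb–Ab–Cb. With the third (Ab) lowest for first inversion: Ab, Cb, Fb.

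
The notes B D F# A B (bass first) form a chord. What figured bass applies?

The notes B, D, F#, A stack in thirds as B–D–F#–A — a B minor seventh chord. The bass B is the root, so this is root position: figured 7.

7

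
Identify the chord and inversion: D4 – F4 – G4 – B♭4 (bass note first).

The pitch classes D, F, G, Bb arrange in thirds as G–Bb–D–F: a G minor seventh chord.
With the fifth (D) in the bass, the chord is in second inversion (figured bass 4/3).

G minor seventh, second inversion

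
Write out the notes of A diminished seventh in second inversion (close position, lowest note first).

Eb, Gb, A, C

A diminished seventh is A–C–Eb–Gb. Second inversion puts the fifth (Eb) in the bass, with the remaining tones above: Eb, Gb, A, C.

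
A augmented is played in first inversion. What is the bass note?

C#

In first inversion the third is lowest. For A augmented (A–C#–E#) that is C#.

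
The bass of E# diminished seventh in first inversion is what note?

In first inversion the third is lowest. For E# diminished seventh (E#–G#–B–D) that is G#.

G#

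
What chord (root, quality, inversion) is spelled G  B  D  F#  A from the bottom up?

Reducing to letter names: G, B, D, F#, A. These stack in thirds as G–B–D–F#–A — a G major ninth chord.
G is the root of G major ninth; root in the bass means root position.

G major ninth, root position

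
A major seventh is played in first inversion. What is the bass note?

A major seventh is A–C#–E–G#. First inversion places the third in the bass: C#.

C#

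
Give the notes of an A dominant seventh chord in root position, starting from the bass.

A, C#, E, G

Spelling A dominant seventh: A–C#–E–G. In root position the root is bass, giving A, C#, E, G from the bottom.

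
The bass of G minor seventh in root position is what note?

In root position the root is lowest. For G minor seventh (G–Bb–D–F) that is G.

G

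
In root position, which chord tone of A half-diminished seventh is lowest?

A

In root position the root is lowest. For A half-diminished seventh (A–C–Eb–G) that is A.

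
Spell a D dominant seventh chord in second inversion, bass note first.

A, C, D, F#

Spelling D dominant seventh: D–F#–A–C. In second inversion the fifth is bass, giving A, C, D, F# from the bottom.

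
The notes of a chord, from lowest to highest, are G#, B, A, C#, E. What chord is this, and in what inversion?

The distinct note names are G#, B, A, C#, E. Stacked in thirds they read A–C#–E–G#–B, which is a major ninth chord on A.
The lowest note is G#, the seventh of the chord, so this is third inversion.

A major ninth, third inversion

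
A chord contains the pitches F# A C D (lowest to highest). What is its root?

D

F#, A, C, D are the tones of a D dominant seventh chord (D–F#–A–C), making D the root.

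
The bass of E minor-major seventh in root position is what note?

E

In root position the root is lowest. For E minor-major seventh (E–G–B–D#) that is E.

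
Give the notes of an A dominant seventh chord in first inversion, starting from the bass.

Spelling A dominant seventh: A–C#–E–G. In first inversion the third is bass, giving C#, E, G, A from the bottom.

C#, E, G, A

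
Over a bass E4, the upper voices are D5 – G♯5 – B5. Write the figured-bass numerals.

7

The notes E, D, G#, B stack in thirds as E–G#–B–D — an E dominant seventh chord. The bass E is the root, so this is root position: figured 7.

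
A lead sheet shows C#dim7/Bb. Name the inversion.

third inversion

C#dim7/Bb means C# diminished seventh with Bb in the bass. Bb is the seventh of C# diminished seventh (C#–E–G–Bb), so this is third inversion.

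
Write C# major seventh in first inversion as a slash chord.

First inversion of C# major seventh has the third (E#) in the bass. As a slash chord: C#maj7/E#.

C#maj7/E#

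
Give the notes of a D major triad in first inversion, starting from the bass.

F#, A, D

D major is D–F#–A. First inversion puts the third (F#) in the bass, with the remaining tones above: F#, A, D.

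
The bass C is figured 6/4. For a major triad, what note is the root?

F

The figures 6/4 mean the fifth of the chord is in the bass. If C is the fifth of a major triad, the root is F (chord tones F–A–C).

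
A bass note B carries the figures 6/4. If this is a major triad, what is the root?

The figures 6/4 mean the fifth of the chord is in the bass. If B is the fifth of a major triad, the root is E (chord tones E–G#–B).

E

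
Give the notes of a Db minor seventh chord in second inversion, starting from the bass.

Ab, Cb, Db, Fb

The chord tones are Db–Fb–Ab–Cb. With the fifth (Ab) lowest for second inversion: Ab, Cb, Db, Fb.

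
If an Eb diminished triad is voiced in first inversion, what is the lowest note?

Gb

In first inversion the third is lowest. For Eb diminished (Eb–Gb–Bbb) that is Gb.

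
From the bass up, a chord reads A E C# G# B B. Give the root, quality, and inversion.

The pitch classes A, E, C#, G#, B arrange in thirds as A–C#–E–G#–B: an A major ninth chord.
A is the root of A major ninth; root in the bass means root position.

A major ninth, root position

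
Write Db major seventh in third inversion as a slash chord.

Third inversion of Db major seventh has the seventh (C) in the bass. As a slash chord: Dbmaj7/C.

Dbmaj7/C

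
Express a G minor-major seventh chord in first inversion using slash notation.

First inversion of G minor-major seventh has the third (Bb) in the bass. As a slash chord: Gm(maj7)/Bb.

Gm(maj7)/Bb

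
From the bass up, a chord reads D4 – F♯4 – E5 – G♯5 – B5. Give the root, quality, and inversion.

The pitch classes D, F#, E, G#, B arrange in thirds as E–G#–B–D–F#: an E dominant ninth chord.
D is the seventh of E dominant ninth; seventh in the bass means third inversion.

E dominant ninth, third inversion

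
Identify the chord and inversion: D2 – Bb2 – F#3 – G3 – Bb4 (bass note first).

G minor-major seventh, second inversion

Reducing to letter names: D, Bb, F#, G. These stack in thirds as G–Bb–D–F# — a G minor-major seventh chord.
The lowest note is D, the fifth of the chord, so this is second inversion (figured bass 4/3).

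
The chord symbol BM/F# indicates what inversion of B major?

BM/F# means B major with F# in the bass. F# is the fifth of B major (B–D#–F#), so this is second inversion.

second inversion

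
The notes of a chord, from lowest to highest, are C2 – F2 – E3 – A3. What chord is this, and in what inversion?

The pitch classes C, F, E, A arrange in thirds as F–A–C–E: an F major seventh chord.
C is the fifth of F major seventh; fifth in the bass means second inversion (figured bass 4/3).

F major seventh, second inversion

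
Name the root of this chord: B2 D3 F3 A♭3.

B

The distinct letter names are B, D, F, Ab. Arranged as a stack of thirds they read B–D–F–Ab, so B is the root (a B diminished seventh chord).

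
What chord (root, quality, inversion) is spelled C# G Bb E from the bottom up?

The distinct note names are C#, G, Bb, E. Stacked in thirds they read C#–E–G–Bb, which is a diminished seventh chord on C#.
With the root (C#) in the bass, the chord is in root position (figured bass 7).

C# diminished seventh, root position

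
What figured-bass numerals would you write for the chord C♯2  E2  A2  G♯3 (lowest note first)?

6/5

The notes C#, E, A, G# stack in thirds as A–C#–E–G# — an A major seventh chord. The bass C# is the third, so this is first inversion: figured 6/5.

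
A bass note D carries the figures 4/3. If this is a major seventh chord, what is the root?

G

The figures 4/3 mean the fifth of the chord is in the bass. If D is the fifth of a major seventh chord, the root is G (chord tones G–B–D–F#).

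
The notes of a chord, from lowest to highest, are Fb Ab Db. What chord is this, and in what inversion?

Db minor, first inversion

The distinct note names are Fb, Ab, Db. Stacked in thirds they read Db–Fb–Ab, which is a minor triad on Db.
The lowest note is Fb, the third of the chord, so this is first inversion (figured bass 6).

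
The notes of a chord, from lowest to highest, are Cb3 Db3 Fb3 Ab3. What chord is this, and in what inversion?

Db minor seventh, third inversion

The distinct note names are Cb, Db, Fb, Ab. Stacked in thirds they read Db–Fb–Ab–Cb, which is a minor seventh chord on Db.
Cb is the seventh of Db minor seventh; seventh in the bass means third inversion (figured bass 4/2).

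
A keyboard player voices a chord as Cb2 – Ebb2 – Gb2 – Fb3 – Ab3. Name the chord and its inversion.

Fb dominant ninth, second inversion

Reducing to letter names: Cb, Ebb, Gb, Fb, Ab. These stack in thirds as Fb–Ab–Cb–Ebb–Gb — an Fb dominant ninth chord.
The lowest note is Cb, the fifth of the chord, so this is second inversion.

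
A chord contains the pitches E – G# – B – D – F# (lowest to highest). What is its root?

E, G#, B, D, F# are the tones of an E dominant ninth chord (E–G#–B–D–F#), making E the root.

E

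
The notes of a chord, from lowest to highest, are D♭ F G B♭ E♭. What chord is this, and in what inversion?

The distinct note names are Db, F, G, Bb, Eb. Stacked in thirds they read Eb–G–Bb–Db–F, which is a dominant ninth chord on Eb.
Db is the seventh of Eb dominant ninth; seventh in the bass means third inversion.

Eb dominant ninth, third inversion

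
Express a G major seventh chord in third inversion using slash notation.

Third inversion of G major seventh has the seventh (F#) in the bass. As a slash chord: Gmaj7/F#.

Gmaj7/F#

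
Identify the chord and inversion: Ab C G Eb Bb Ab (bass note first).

Ab major ninth, root position

Reducing to letter names: Ab, C, G, Eb, Bb. These stack in thirds as Ab–C–Eb–G–Bb — an Ab major ninth chord.
The lowest note is Ab, the root of the chord, so this is root position.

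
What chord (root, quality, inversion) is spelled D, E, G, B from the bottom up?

E minor seventh, third inversion

Reducing to letter names: D, E, G, B. These stack in thirds as E–G–B–D — an E minor seventh chord.
The lowest note is D, the seventh of the chord, so this is third inversion (figured bass 4/2).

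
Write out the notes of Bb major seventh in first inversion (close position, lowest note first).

The chord tones are Bb–D–F–A. With the third (D) lowest for first inversion: D, F, A, Bb.

D, F, A, Bb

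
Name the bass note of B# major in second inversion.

The fifth of B# major (B#–D##–F##) is F##; that is the bass in second inversion.

F##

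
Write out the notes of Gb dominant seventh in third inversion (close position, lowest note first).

Fb, Gb, Bb, Db

Gb dominant seventh is Gb–Bb–Db–Fb. Third inversion puts the seventh (Fb) in the bass, with the remaining tones above: Fb, Gb, Bb, Db.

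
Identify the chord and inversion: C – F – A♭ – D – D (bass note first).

D half-diminished seventh, third inversion

Reducing to letter names: C, F, Ab, D. These stack in thirds as D–F–Ab–C — a D half-diminished seventh chord.
The lowest note is C, the seventh of the chord, so this is third inversion (figured bass 4/2).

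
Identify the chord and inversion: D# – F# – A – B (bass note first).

B dominant seventh, first inversion

Reducing to letter names: D#, F#, A, B. These stack in thirds as B–D#–F#–A — a B dominant seventh chord.
With the third (D#) in the bass, the chord is in first inversion (figured bass 6/5).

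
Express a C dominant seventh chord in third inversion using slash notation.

C7/Bb

Third inversion of C dominant seventh has the seventh (Bb) in the bass. As a slash chord: C7/Bb.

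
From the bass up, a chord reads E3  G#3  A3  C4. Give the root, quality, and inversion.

A minor-major seventh, second inversion

Reducing to letter names: E, G#, A, C. These stack in thirds as A–C–E–G# — an A minor-major seventh chord.
E is the fifth of A minor-major seventh; fifth in the bass means second inversion (figured bass 4/3).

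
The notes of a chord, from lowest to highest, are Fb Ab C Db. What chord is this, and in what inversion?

Db minor-major seventh, first inversion

The pitch classes Fb, Ab, C, Db arrange in thirds as Db–Fb–Ab–C: a Db minor-major seventh chord.
Fb is the third of Db minor-major seventh; third in the bass means first inversion (figured bass 6/5).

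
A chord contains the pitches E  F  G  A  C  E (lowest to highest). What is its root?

F

The distinct letter names are E, F, G, A, C. Arranged as a stack of thirds they read F–A–C–E–G, so F is the root (an F major ninth chord).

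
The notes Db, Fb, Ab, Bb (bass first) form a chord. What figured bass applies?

The notes Db, Fb, Ab, Bb stack in thirds as Bb–Db–Fb–Ab — a Bb half-diminished seventh chord. The bass Db is the third, so this is first inversion: figured 6/5.

6/5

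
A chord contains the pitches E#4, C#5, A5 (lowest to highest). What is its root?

A

E#, C#, A are the tones of an A augmented triad (A–C#–E#), making A the root.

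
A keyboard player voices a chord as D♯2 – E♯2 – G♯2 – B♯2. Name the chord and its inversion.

The distinct note names are D#, E#, G#, B#. Stacked in thirds they read E#–G#–B#–D#, which is a minor seventh chord on E#.
The lowest note is D#, the seventh of the chord, so this is third inversion (figured bass 4/2).

E# minor seventh, third inversion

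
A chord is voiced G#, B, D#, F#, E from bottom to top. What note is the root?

E

G#, B, D#, F#, E are the tones of an E major ninth chord (E–G#–B–D#–F#), making E the root.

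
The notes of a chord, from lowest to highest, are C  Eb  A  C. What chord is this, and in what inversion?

The distinct note names are C, Eb, A. Stacked in thirds they read A–C–Eb, which is a diminished triad on A.
C is the third of A diminished; third in the bass means first inversion (figured bass 6).

A diminished, first inversion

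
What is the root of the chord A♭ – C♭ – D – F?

Reordering Ab, Cb, D, F into stacked thirds gives D–F–Ab–Cb; the bottom of that stack, D, is the root.

D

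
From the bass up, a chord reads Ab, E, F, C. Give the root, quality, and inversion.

The distinct note names are Ab, E, F, C. Stacked in thirds they read F–Ab–C–E, which is a minor-major seventh chord on F.
Ab is the third of F minor-major seventh; third in the bass means first inversion (figured bass 6/5).

F minor-major seventh, first inversion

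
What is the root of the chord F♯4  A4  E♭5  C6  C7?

The distinct letter names are F#, A, Eb, C. Arranged as a stack of thirds they read F#–A–C–Eb, so F# is the root (an F# diminished seventh chord).

F#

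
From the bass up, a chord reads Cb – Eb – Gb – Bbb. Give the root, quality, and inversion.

The distinct note names are Cb, Eb, Gb, Bbb. Stacked in thirds they read Cb–Eb–Gb–Bbb, which is a dominant seventh chord on Cb.
With the root (Cb) in the bass, the chord is in root position (figured bass 7).

Cb dominant seventh, root position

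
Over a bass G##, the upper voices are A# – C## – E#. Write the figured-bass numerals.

4/2

The notes G##, A#, C##, E# stack in thirds as A#–C##–E#–G## — an A# major seventh chord. The bass G## is the seventh, so this is third inversion: figured 4/2.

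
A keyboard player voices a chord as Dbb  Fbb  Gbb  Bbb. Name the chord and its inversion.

Gbb dominant seventh, second inversion

The pitch classes Dbb, Fbb, Gbb, Bbb arrange in thirds as Gbb–Bbb–Dbb–Fbb: a Gbb dominant seventh chord.
The lowest note is Dbb, the fifth of the chord, so this is second inversion (figured bass 4/3).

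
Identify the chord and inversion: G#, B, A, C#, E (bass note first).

A major ninth, third inversion

Reducing to letter names: G#, B, A, C#, E. These stack in thirds as A–C#–E–G#–B — an A major ninth chord.
With the seventh (G#) in the bass, the chord is in third inversion.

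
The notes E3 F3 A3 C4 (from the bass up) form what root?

The distinct letter names are E, F, A, C. Arranged as a stack of thirds they read F–A–C–E, so F is the root (an F major seventh chord).

F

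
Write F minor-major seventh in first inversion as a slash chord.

First inversion of F minor-major seventh has the third (Ab) in the bass. As a slash chord: Fm(maj7)/Ab.

Fm(maj7)/Ab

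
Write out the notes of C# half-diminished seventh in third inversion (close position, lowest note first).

The chord tones are C#–E–G–B. With the seventh (B) lowest for third inversion: B, C#, E, G.

B, C#, E, G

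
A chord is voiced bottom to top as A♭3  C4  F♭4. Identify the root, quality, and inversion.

The pitch classes Ab, C, Fb arrange in thirds as Fb–Ab–C: an Fb augmented triad.
The lowest note is Ab, the third of the chord, so this is first inversion (figured bass 6).

Fb augmented, first inversion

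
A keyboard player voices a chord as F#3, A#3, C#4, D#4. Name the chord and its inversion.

D# minor seventh, first inversion

Reducing to letter names: F#, A#, C#, D#. These stack in thirds as D#–F#–A#–C# — a D# minor seventh chord.
The lowest note is F#, the third of the chord, so this is first inversion (figured bass 6/5).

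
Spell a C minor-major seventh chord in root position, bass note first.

C minor-major seventh is C–Eb–G–B. Root position puts the root (C) in the bass, with the remaining tones above: C, Eb, G, B.

C, Eb, G, B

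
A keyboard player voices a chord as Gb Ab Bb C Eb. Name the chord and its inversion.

The distinct note names are Gb, Ab, Bb, C, Eb. Stacked in thirds they read Ab–C–Eb–Gb–Bb, which is a dominant ninth chord on Ab.
Gb is the seventh of Ab dominant ninth; seventh in the bass means third inversion.

Ab dominant ninth, third inversion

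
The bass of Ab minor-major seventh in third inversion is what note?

Ab minor-major seventh is Ab–Cb–Eb–G. Third inversion places the seventh in the bass: G.

G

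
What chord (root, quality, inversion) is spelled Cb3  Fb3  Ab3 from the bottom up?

Reducing to letter names: Cb, Fb, Ab. These stack in thirds as Fb–Ab–Cb — an Fb major triad.
The lowest note is Cb, the fifth of the chord, so this is second inversion (figured bass 6/4).

Fb major, second inversion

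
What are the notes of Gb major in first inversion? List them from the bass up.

Bb, Db, Gb

Spelling Gb major: Gb–Bb–Db. In first inversion the third is bass, giving Bb, Db, Gb from the bottom.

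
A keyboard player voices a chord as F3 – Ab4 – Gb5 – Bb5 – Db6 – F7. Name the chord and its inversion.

Gb major ninth, third inversion

The distinct note names are F, Ab, Gb, Bb, Db. Stacked in thirds they read Gb–Bb–Db–F–Ab, which is a major ninth chord on Gb.
The lowest note is F, the seventh of the chord, so this is third inversion.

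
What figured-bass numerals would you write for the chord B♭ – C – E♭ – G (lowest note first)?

4/2

The notes Bb, C, Eb, G stack in thirds as C–Eb–G–Bb — a C minor seventh chord. The bass Bb is the seventh, so this is third inversion: figured 4/2.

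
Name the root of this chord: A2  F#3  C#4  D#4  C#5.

D#

The distinct letter names are A, F#, C#, D#. Arranged as a stack of thirds they read D#–F#–A–C#, so D# is the root (a D# half-diminished seventh chord).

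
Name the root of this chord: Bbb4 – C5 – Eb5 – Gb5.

The distinct letter names are Bbb, C, Eb, Gb. Arranged as a stack of thirds they read C–Eb–Gb–Bbb, so C is the root (a C diminished seventh chord).

C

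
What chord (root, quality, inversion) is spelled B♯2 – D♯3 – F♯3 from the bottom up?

B# diminished, root position

The distinct note names are B#, D#, F#. Stacked in thirds they read B#–D#–F#, which is a diminished triad on B#.
The lowest note is B#, the root of the chord, so this is root position (figured bass 5/3).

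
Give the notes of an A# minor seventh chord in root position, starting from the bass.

Spelling A# minor seventh: A#–C#–E#–G#. In root position the root is bass, giving A#, C#, E#, G# from the bottom.

A#, C#, E#, G#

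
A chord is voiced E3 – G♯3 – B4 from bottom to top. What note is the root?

E

Reordering E, G#, B into stacked thirds gives E–G#–B; the bottom of that stack, E, is the root.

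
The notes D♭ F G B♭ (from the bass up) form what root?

G

Db, F, G, Bb are the tones of a G half-diminished seventh chord (G–Bb–Db–F), making G the root.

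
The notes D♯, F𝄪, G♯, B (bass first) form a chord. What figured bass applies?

The notes D#, F##, G#, B stack in thirds as G#–B–D#–F## — a G# minor-major seventh chord. The bass D# is the fifth, so this is second inversion: figured 4/3.

4/3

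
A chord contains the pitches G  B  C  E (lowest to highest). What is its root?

Reordering G, B, C, E into stacked thirds gives C–E–G–B; the bottom of that stack, C, is the root.

C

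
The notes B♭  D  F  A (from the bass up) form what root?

Bb

Bb, D, F, A are the tones of a Bb major seventh chord (Bb–D–F–A), making Bb the root.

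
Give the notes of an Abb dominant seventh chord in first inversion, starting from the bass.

Spelling Abb dominant seventh: Abb–Cb–Ebb–Gbb. In first inversion the third is bass, giving Cb, Ebb, Gbb, Abb from the bottom.

Cb, Ebb, Gbb, Abb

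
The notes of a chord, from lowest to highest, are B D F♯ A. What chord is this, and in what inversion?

B minor seventh, root position

Reducing to letter names: B, D, F#, A. These stack in thirds as B–D–F#–A — a B minor seventh chord.
B is the root of B minor seventh; root in the bass means root position (figured bass 7).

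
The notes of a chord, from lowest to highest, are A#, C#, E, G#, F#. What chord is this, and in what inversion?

F# dominant ninth, first inversion

The pitch classes A#, C#, E, G#, F# arrange in thirds as F#–A#–C#–E–G#: an F# dominant ninth chord.
With the third (A#) in the bass, the chord is in first inversion.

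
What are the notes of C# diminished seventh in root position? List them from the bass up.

C#, E, G, Bb

The chord tones are C#–E–G–Bb. With the root (C#) lowest for root position: C#, E, G, Bb.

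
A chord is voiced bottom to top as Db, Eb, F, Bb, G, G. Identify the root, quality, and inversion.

Eb dominant ninth, third inversion

The distinct note names are Db, Eb, F, Bb, G. Stacked in thirds they read Eb–G–Bb–Db–F, which is a dominant ninth chord on Eb.
The lowest note is Db, the seventh of the chord, so this is third inversion.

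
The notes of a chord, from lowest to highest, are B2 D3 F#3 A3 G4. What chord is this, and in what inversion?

Reducing to letter names: B, D, F#, A, G. These stack in thirds as G–B–D–F#–A — a G major ninth chord.
B is the third of G major ninth; third in the bass means first inversion.

G major ninth, first inversion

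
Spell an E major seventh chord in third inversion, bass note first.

Spelling E major seventh: E–G#–B–D#. In third inversion the seventh is bass, giving D#, E, G#, B from the bottom.

D#, E, G#, B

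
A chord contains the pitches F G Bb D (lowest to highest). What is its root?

G

F, G, Bb, D are the tones of a G minor seventh chord (G–Bb–D–F), making G the root.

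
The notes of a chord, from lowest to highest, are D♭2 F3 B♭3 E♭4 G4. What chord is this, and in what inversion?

Reducing to letter names: Db, F, Bb, Eb, G. These stack in thirds as Eb–G–Bb–Db–F — an Eb dominant ninth chord.
The lowest note is Db, the seventh of the chord, so this is third inversion.

Eb dominant ninth, third inversion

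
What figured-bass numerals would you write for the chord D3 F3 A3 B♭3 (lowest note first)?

The notes D, F, A, Bb stack in thirds as Bb–D–F–A — a Bb major seventh chord. The bass D is the third, so this is first inversion: figured 6/5.

6/5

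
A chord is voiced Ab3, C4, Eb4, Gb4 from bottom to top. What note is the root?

Reordering Ab, C, Eb, Gb into stacked thirds gives Ab–C–Eb–Gb; the bottom of that stack, Ab, is the root.

Ab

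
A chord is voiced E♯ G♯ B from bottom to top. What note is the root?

E#, G#, B are the tones of an E# diminished triad (E#–G#–B), making E# the root.

E#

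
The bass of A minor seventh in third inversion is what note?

G

The seventh of A minor seventh (A–C–E–G) is G; that is the bass in third inversion.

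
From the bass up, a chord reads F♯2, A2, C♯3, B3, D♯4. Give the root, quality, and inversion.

The distinct note names are F#, A, C#, B, D#. Stacked in thirds they read B–D#–F#–A–C#, which is a dominant ninth chord on B.
F# is the fifth of B dominant ninth; fifth in the bass means second inversion.

B dominant ninth, second inversion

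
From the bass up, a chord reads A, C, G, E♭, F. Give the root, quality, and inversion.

Reducing to letter names: A, C, G, Eb, F. These stack in thirds as F–A–C–Eb–G — an F dominant ninth chord.
The lowest note is A, the third of the chord, so this is first inversion.

F dominant ninth, first inversion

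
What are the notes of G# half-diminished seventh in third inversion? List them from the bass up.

The chord tones are G#–B–D–F#. With the seventh (F#) lowest for third inversion: F#, G#, B, D.

F#, G#, B, D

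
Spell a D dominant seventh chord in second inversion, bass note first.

A, C, D, F#

Spelling D dominant seventh: D–F#–A–C. In second inversion the fifth is bass, giving A, C, D, F# from the bottom.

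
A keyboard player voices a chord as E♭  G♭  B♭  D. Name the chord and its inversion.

Eb minor-major seventh, root position

The distinct note names are Eb, Gb, Bb, D. Stacked in thirds they read Eb–Gb–Bb–D, which is a minor-major seventh chord on Eb.
The lowest note is Eb, the root of the chord, so this is root position (figured bass 7).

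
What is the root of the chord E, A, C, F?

Reordering E, A, C, F into stacked thirds gives F–A–C–E; the bottom of that stack, F, is the root.

F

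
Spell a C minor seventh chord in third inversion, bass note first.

The chord tones are C–Eb–G–Bb. With the seventh (Bb) lowest for third inversion: Bb, C, Eb, G.

Bb, C, Eb, G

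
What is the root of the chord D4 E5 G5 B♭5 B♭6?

The distinct letter names are D, E, G, Bb. Arranged as a stack of thirds they read E–G–Bb–D, so E is the root (an E half-diminished seventh chord).

E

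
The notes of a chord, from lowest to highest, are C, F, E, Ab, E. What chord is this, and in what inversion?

F minor-major seventh, second inversion

The distinct note names are C, F, E, Ab. Stacked in thirds they read F–Ab–C–E, which is a minor-major seventh chord on F.
With the fifth (C) in the bass, the chord is in second inversion (figured bass 4/3).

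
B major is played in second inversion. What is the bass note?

F#

B major is B–D#–F#. Second inversion places the fifth in the bass: F#.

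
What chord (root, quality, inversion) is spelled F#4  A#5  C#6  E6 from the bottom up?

F# dominant seventh, root position

Reducing to letter names: F#, A#, C#, E. These stack in thirds as F#–A#–C#–E — an F# dominant seventh chord.
F# is the root of F# dominant seventh; root in the bass means root position (figured bass 7).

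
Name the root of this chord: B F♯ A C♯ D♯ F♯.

The distinct letter names are B, F#, A, C#, D#. Arranged as a stack of thirds they read B–D#–F#–A–C#, so B is the root (a B dominant ninth chord).

B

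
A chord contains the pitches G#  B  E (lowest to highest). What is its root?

E

The distinct letter names are G#, B, E. Arranged as a stack of thirds they read E–G#–B, so E is the root (an E major triad).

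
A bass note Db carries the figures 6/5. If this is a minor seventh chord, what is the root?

The figures 6/5 mean the third of the chord is in the bass. If Db is the third of a minor seventh chord, the root is Bb (chord tones Bb–Db–F–Ab).

Bb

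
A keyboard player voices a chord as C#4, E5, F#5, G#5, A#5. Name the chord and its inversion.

F# dominant ninth, second inversion

The distinct note names are C#, E, F#, G#, A#. Stacked in thirds they read F#–A#–C#–E–G#, which is a dominant ninth chord on F#.
The lowest note is C#, the fifth of the chord, so this is second inversion.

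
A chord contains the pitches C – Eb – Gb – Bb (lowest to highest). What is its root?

C

The distinct letter names are C, Eb, Gb, Bb. Arranged as a stack of thirds they read C–Eb–Gb–Bb, so C is the root (a C half-diminished seventh chord).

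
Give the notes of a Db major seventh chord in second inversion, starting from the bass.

Ab, C, Db, F

Spelling Db major seventh: Db–F–Ab–C. In second inversion the fifth is bass, giving Ab, C, Db, F from the bottom.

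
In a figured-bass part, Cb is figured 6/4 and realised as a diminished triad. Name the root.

F

The figures 6/4 mean the fifth of the chord is in the bass. If Cb is the fifth of a diminished triad, the root is F (chord tones F–Ab–Cb).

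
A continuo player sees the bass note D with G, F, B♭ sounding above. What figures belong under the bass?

4/3

The notes D, G, F, Bb stack in thirds as G–Bb–D–F — a G minor seventh chord. The bass D is the fifth, so this is second inversion: figured 4/3.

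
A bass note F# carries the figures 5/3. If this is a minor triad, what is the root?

The figures 5/3 mean the root of the chord is in the bass. If F# is the root of a minor triad, the root is F# (chord tones F#–A–C#).

F#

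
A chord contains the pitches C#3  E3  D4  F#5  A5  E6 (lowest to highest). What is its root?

The distinct letter names are C#, E, D, F#, A. Arranged as a stack of thirds they read D–F#–A–C#–E, so D is the root (a D major ninth chord).

D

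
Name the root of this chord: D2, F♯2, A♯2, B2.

B

D, F#, A#, B are the tones of a B minor-major seventh chord (B–D–F#–A#), making B the root.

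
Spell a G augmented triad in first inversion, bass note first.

The chord tones are G–B–D#. With the third (B) lowest for first inversion: B, D#, G.

B, D#, G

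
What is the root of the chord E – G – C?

C

The distinct letter names are E, G, C. Arranged as a stack of thirds they read C–E–G, so C is the root (a C major triad).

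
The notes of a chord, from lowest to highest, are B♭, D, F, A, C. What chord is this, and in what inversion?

The pitch classes Bb, D, F, A, C arrange in thirds as Bb–D–F–A–C: a Bb major ninth chord.
The lowest note is Bb, the root of the chord, so this is root position.

Bb major ninth, root position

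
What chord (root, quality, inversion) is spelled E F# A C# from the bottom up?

The distinct note names are E, F#, A, C#. Stacked in thirds they read F#–A–C#–E, which is a minor seventh chord on F#.
The lowest note is E, the seventh of the chord, so this is third inversion (figured bass 4/2).

F# minor seventh, third inversion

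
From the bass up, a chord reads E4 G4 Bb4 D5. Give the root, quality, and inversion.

The distinct note names are E, G, Bb, D. Stacked in thirds they read E–G–Bb–D, which is a half-diminished seventh chord on E.
With the root (E) in the bass, the chord is in root position (figured bass 7).

E half-diminished seventh, root position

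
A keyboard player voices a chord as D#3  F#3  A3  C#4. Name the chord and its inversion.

Reducing to letter names: D#, F#, A, C#. These stack in thirds as D#–F#–A–C# — a D# half-diminished seventh chord.
The lowest note is D#, the root of the chord, so this is root position (figured bass 7).

D# half-diminished seventh, root position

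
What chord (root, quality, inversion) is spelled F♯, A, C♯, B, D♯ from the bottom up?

The distinct note names are F#, A, C#, B, D#. Stacked in thirds they read B–D#–F#–A–C#, which is a dominant ninth chord on B.
F# is the fifth of B dominant ninth; fifth in the bass means second inversion.

B dominant ninth, second inversion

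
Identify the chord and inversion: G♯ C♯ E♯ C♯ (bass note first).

The distinct note names are G#, C#, E#. Stacked in thirds they read C#–E#–G#, which is a major triad on C#.
With the fifth (G#) in the bass, the chord is in second inversion (figured bass 6/4).

C# major, second inversion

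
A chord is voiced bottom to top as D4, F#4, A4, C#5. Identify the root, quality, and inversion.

Reducing to letter names: D, F#, A, C#. These stack in thirds as D–F#–A–C# — a D major seventh chord.
With the root (D) in the bass, the chord is in root position (figured bass 7).

D major seventh, root position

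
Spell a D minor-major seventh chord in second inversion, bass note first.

A, C#, D, F

The chord tones are D–F–A–C#. With the fifth (A) lowest for second inversion: A, C#, D, F.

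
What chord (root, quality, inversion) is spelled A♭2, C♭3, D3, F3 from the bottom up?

The distinct note names are Ab, Cb, D, F. Stacked in thirds they read D–F–Ab–Cb, which is a diminished seventh chord on D.
With the fifth (Ab) in the bass, the chord is in second inversion (figured bass 4/3).

D diminished seventh, second inversion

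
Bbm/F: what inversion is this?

second inversion

Bbm/F means Bb minor with F in the bass. F is the fifth of Bb minor (Bb–Db–F), so this is second inversion.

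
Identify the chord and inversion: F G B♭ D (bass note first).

G minor seventh, third inversion

The distinct note names are F, G, Bb, D. Stacked in thirds they read G–Bb–D–F, which is a minor seventh chord on G.
The lowest note is F, the seventh of the chord, so this is third inversion (figured bass 4/2).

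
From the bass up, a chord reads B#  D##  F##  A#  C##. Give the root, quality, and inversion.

B# dominant ninth, root position

The distinct note names are B#, D##, F##, A#, C##. Stacked in thirds they read B#–D##–F##–A#–C##, which is a dominant ninth chord on B#.
With the root (B#) in the bass, the chord is in root position.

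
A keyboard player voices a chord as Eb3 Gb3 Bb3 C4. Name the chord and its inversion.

Reducing to letter names: Eb, Gb, Bb, C. These stack in thirds as C–Eb–Gb–Bb — a C half-diminished seventh chord.
The lowest note is Eb, the third of the chord, so this is first inversion (figured bass 6/5).

C half-diminished seventh, first inversion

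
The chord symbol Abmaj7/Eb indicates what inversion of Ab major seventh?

Abmaj7/Eb means Ab major seventh with Eb in the bass. Eb is the fifth of Ab major seventh (Ab–C–Eb–G), so this is second inversion.

second inversion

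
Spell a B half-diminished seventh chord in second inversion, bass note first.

The chord tones are B–D–F–A. With the fifth (F) lowest for second inversion: F, A, B, D.

F, A, B, D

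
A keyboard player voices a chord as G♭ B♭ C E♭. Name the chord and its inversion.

C half-diminished seventh, second inversion

The distinct note names are Gb, Bb, C, Eb. Stacked in thirds they read C–Eb–Gb–Bb, which is a half-diminished seventh chord on C.
Gb is the fifth of C half-diminished seventh; fifth in the bass means second inversion (figured bass 4/3).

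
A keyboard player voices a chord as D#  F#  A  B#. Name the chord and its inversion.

B# diminished seventh, first inversion

The distinct note names are D#, F#, A, B#. Stacked in thirds they read B#–D#–F#–A, which is a diminished seventh chord on B#.
With the third (D#) in the bass, the chord is in first inversion (figured bass 6/5).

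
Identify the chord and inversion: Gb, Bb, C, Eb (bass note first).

The pitch classes Gb, Bb, C, Eb arrange in thirds as C–Eb–Gb–Bb: a C half-diminished seventh chord.
The lowest note is Gb, the fifth of the chord, so this is second inversion (figured bass 4/3).

C half-diminished seventh, second inversion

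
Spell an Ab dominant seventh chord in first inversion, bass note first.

Spelling Ab dominant seventh: Ab–C–Eb–Gb. In first inversion the third is bass, giving C, Eb, Gb, Ab from the bottom.

C, Eb, Gb, Ab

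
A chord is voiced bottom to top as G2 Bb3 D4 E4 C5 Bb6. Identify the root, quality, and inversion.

C dominant ninth, second inversion

The distinct note names are G, Bb, D, E, C. Stacked in thirds they read C–E–G–Bb–D, which is a dominant ninth chord on C.
G is the fifth of C dominant ninth; fifth in the bass means second inversion.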